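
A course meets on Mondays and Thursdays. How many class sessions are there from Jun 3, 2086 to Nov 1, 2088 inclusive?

Jun 3, 2086 is a Monday.
The range spans 883 days (inclusive of both endpoints).
883 = 7 × 126 + 1, so there are 126 full weeks plus 1 extra day.
Each full week contributes 2 days from the set (Mon, Thu): 126 × 2 = 252.
The 1 extra day is Mon — 1 of them qualifies.
Total: 252 + 1 = 253.

253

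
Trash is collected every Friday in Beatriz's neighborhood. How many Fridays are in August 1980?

August 1, 1980 is a Friday.
The range spans 31 days (inclusive of both endpoints).
31 = 7 × 4 + 3, so there are 4 full weeks plus 3 extra days.
Each full week contributes one Friday: 4 so far.
The 3 extra days are Fri, Sat, Sun — 1 of them qualifies.
Total: 4 + 1 = 5.

5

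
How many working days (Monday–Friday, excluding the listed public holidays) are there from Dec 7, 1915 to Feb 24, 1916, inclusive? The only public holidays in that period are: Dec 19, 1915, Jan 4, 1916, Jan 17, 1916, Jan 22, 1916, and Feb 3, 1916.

55 working days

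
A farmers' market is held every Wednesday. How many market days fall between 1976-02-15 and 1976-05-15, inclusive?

13 Wednesdays

1976-02-15 is a Sunday.
From 1976-02-15 to 1976-05-15 is 91 days inclusive.
91 = 7 × 13, so the span is exactly 13 full weeks.
Each full week contributes one Wednesday: 13 so far.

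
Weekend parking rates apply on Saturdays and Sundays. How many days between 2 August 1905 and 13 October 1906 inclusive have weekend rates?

2 August 1905 is a Wednesday.
From 2 August 1905 to 13 October 1906 is 438 days inclusive.
438 = 7 × 62 + 4, so there are 62 full weeks plus 4 extra days.
Each full week contributes 2 weekend days (Sat, Sun): 62 × 2 = 124.
The 4 extra days are Wednesday, Thursday, Friday, Saturday — 1 of them qualifies.
Total: 124 + 1 = 125.

125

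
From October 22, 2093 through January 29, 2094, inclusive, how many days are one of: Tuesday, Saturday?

28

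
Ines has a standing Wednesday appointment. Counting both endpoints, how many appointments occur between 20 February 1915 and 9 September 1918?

20 February 1915 is a Saturday.
From 20 February 1915 to 9 September 1918 is 1298 days inclusive.
1298 = 7 × 185 + 3, so there are 185 full weeks plus 3 extra days.
Each full week contributes one Wednesday: 185 so far.
The 3 extra days are Sat, Sun, Mon — none qualify.
Total: 185 + 0 = 185.

185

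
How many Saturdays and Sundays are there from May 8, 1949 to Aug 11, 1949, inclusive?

May 8, 1949 is a Sunday.
From May 8, 1949 to Aug 11, 1949 is 96 days inclusive.
96 = 7 × 13 + 5, so there are 13 full weeks plus 5 extra days.
Each full week contributes 2 weekend days (Sat, Sun): 13 × 2 = 26.
The 5 extra days are Sun, Mon, Tue, Wed, Thu — 1 of them qualifies.
Total: 26 + 1 = 27.

27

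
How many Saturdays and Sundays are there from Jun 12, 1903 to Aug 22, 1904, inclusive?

Jun 12, 1903 is a Friday.
That's 438 days from start to end, counting both.
438 = 7 × 62 + 4, so there are 62 full weeks plus 4 extra days.
Each full week contributes 2 weekend days (Sat, Sun): 62 × 2 = 124.
The 4 extra days are Friday, Saturday, Sunday, Monday — 2 of them qualify.
Total: 124 + 2 = 126.

126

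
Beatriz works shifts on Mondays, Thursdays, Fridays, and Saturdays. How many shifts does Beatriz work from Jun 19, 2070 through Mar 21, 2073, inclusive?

576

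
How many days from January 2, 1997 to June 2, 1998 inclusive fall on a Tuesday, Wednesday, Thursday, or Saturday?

295

January 2, 1997 is a Thursday.
That's 517 days from start to end, counting both.
517 = 7 × 73 + 6, so there are 73 full weeks plus 6 extra days.
Each full week contributes 4 days from the set (Tue, Wed, Thu, Sat): 73 × 4 = 292.
The 6 extra days are Thursday, Friday, Saturday, Sunday, Monday, Tuesday — 3 of them qualify.
Total: 292 + 3 = 295.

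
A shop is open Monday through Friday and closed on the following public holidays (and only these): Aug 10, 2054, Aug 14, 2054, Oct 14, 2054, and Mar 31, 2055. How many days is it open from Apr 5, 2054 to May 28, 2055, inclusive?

Apr 5, 2054 is a Sunday.
That's 419 days from start to end, counting both.
419 = 7 × 59 + 6, so there are 59 full weeks plus 6 extra days.
Each full week contributes 5 weekdays (Mon–Fri): 59 × 5 = 295.
The 6 extra days are Sunday, Monday, Tuesday, Wednesday, Thursday, Friday — 5 of them qualify.
Total: 295 + 5 = 300.
Holidays: Aug 10, 2054 (Mon); Aug 14, 2054 (Fri); Oct 14, 2054 (Wed); Mar 31, 2055 (Wed).
All 4 holidays fall on weekdays, so subtract 4.
Business days: 300 − 4 = 296.

296 business days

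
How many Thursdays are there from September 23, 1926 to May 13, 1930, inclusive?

190

September 23, 1926 is a Thursday.
The range spans 1329 days (inclusive of both endpoints).
1329 = 7 × 189 + 6, so there are 189 full weeks plus 6 extra days.
Each full week contributes one Thursday: 189 so far.
The 6 extra days are Thu, Fri, Sat, Sun, Mon, Tue — 1 of them qualifies.
Total: 189 + 1 = 190.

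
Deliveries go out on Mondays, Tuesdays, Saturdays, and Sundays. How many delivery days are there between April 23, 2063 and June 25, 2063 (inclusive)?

April 23, 2063 is a Monday.
From April 23, 2063 to June 25, 2063 is 64 days inclusive.
64 = 7 × 9 + 1, so there are 9 full weeks plus 1 extra day.
Each full week contributes 4 days from the set (Mon, Tue, Sat, Sun): 9 × 4 = 36.
The 1 extra day is Mon — 1 of them qualifies.
Total: 36 + 1 = 37.

37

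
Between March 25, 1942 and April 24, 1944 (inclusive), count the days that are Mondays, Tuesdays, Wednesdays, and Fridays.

March 25, 1942 is a Wednesday.
From March 25, 1942 to April 24, 1944 is 762 days inclusive.
762 = 7 × 108 + 6, so there are 108 full weeks plus 6 extra days.
Each full week contributes 4 days from the set (Mon, Tue, Wed, Fri): 108 × 4 = 432.
The 6 extra days are Wednesday, Thursday, Friday, Saturday, Sunday, Monday — 3 of them qualify.
Total: 432 + 3 = 435.

435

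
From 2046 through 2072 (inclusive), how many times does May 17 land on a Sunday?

4

Day of week of May 17 in each year:
2046: Thu, 2047: Fri, 2048: Sun ✓, 2049: Mon, 2050: Tue, 2051: Wed, 2052: Fri, 2053: Sat, 2054: Sun ✓, 2055: Mon, 2056: Wed, 2057: Thu, 2058: Fri, 2059: Sat, 2060: Mon, 2061: Tue, 2062: Wed, 2063: Thu, 2064: Sat, 2065: Sun ✓, 2066: Mon, 2067: Tue, 2068: Thu, 2069: Fri, 2070: Sat, 2071: Sun ✓, 2072: Tue
Sundays: 2048, 2054, 2065, 2071.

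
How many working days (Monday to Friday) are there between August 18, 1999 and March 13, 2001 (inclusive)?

410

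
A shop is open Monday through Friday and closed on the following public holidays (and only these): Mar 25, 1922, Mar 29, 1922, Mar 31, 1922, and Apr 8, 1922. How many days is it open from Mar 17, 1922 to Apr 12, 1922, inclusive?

Mar 17, 1922 is a Friday.
The range spans 27 days (inclusive of both endpoints).
27 = 7 × 3 + 6, so there are 3 full weeks plus 6 extra days.
Each full week contributes 5 weekdays (Mon–Fri): 3 × 5 = 15.
The 6 extra days are Friday, Saturday, Sunday, Monday, Tuesday, Wednesday — 4 of them qualify.
Total: 15 + 4 = 19.
Holidays: Mar 25, 1922 (Sat); Mar 29, 1922 (Wed); Mar 31, 1922 (Fri); Apr 8, 1922 (Sat).
2 of the 4 holidays fall on weekdays; the rest are weekends and were already excluded.
Business days: 19 − 2 = 17.

17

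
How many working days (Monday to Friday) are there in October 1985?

23

October 1, 1985 is a Tuesday.
From October 1, 1985 to October 31, 1985 is 31 days inclusive.
31 = 7 × 4 + 3, so there are 4 full weeks plus 3 extra days.
Each full week contributes 5 weekdays (Mon–Fri): 4 × 5 = 20.
The 3 extra days are Tuesday, Wednesday, Thursday — 3 of them qualify.
Total: 20 + 3 = 23.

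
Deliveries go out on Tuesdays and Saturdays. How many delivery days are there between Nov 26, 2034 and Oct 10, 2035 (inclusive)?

Nov 26, 2034 is a Sunday.
That's 319 days from start to end, counting both.
319 = 7 × 45 + 4, so there are 45 full weeks plus 4 extra days.
Each full week contributes 2 days from the set (Tue, Sat): 45 × 2 = 90.
The 4 extra days are Sun, Mon, Tue, Wed — 1 of them qualifies.
Total: 90 + 1 = 91.

91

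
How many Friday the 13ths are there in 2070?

The 13th falls on a Friday when the month's 13th has weekday Fri.
Jan 13 is Mon; Feb 13 is Thu; Mar 13 is Thu; Apr 13 is Sun; May 13 is Tue; Jun 13 is Fri ✓; Jul 13 is Sun; Aug 13 is Wed; Sep 13 is Sat; Oct 13 is Mon; Nov 13 is Thu; Dec 13 is Sat.
Friday the 13ths: Jun.

1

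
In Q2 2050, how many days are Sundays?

13

2050-04-01 is a Friday.
From 2050-04-01 to 2050-06-30 is 91 days inclusive.
91 = 7 × 13, so the span is exactly 13 full weeks.
Each full week contributes one Sunday: 13 so far.
Total: 13.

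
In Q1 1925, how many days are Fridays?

January 1, 1925 is a Thursday.
From January 1, 1925 to March 31, 1925 is 90 days inclusive.
90 = 7 × 12 + 6, so there are 12 full weeks plus 6 extra days.
Each full week contributes one Friday: 12 so far.
The 6 extra days are Thursday, Friday, Saturday, Sunday, Monday, Tuesday — 1 of them qualifies.
Total: 12 + 1 = 13.

13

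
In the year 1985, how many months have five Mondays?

4

A month has five Mondays exactly when Monday falls within its first (length − 28) days.
Jan: 31 days, starts Tue → 5 of Tue, Wed, Thu
Feb: 28 days, starts Fri → 5 of (none)
Mar: 31 days, starts Fri → 5 of Fri, Sat, Sun
Apr: 30 days, starts Mon → 5 of Mon, Tue ✓
May: 31 days, starts Wed → 5 of Wed, Thu, Fri
Jun: 30 days, starts Sat → 5 of Sat, Sun
Jul: 31 days, starts Mon → 5 of Mon, Tue, Wed ✓
Aug: 31 days, starts Thu → 5 of Thu, Fri, Sat
Sep: 30 days, starts Sun → 5 of Sun, Mon ✓
Oct: 31 days, starts Tue → 5 of Tue, Wed, Thu
Nov: 30 days, starts Fri → 5 of Fri, Sat
Dec: 31 days, starts Sun → 5 of Sun, Mon, Tue ✓
Months with five Mondays: Apr, Jul, Sep, Dec.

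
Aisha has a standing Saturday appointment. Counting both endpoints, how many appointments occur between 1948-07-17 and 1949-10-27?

1948-07-17 is a Saturday.
The range spans 468 days (inclusive of both endpoints).
468 = 7 × 66 + 6, so there are 66 full weeks plus 6 extra days.
Each full week contributes one Saturday: 66 so far.
The 6 extra days are Sat, Sun, Mon, Tue, Wed, Thu — 1 of them qualifies.
Total: 66 + 1 = 67.

67 Saturdays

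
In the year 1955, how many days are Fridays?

52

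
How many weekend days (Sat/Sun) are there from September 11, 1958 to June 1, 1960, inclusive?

180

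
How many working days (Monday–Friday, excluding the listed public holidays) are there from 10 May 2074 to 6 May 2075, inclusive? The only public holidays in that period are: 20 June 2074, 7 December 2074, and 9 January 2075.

255 working days

10 May 2074 is a Thursday.
That's 362 days from start to end, counting both.
362 = 7 × 51 + 5, so there are 51 full weeks plus 5 extra days.
Each full week contributes 5 weekdays (Mon–Fri): 51 × 5 = 255.
The 5 extra days are Thursday, Friday, Saturday, Sunday, Monday — 3 of them qualify.
Total: 255 + 3 = 258.
Holidays: 20 June 2074 (Wed); 7 December 2074 (Fri); 9 January 2075 (Wed).
All 3 holidays fall on weekdays, so subtract 3.
Business days: 258 − 3 = 255.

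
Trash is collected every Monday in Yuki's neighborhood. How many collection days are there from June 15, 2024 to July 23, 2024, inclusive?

6

June 15, 2024 is a Saturday.
That's 39 days from start to end, counting both.
39 = 7 × 5 + 4, so there are 5 full weeks plus 4 extra days.
Each full week contributes one Monday: 5 so far.
The 4 extra days are Saturday, Sunday, Monday, Tuesday — 1 of them qualifies.
Total: 5 + 1 = 6.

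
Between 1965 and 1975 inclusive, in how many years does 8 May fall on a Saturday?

2

Day of week of May 8 in each year:
1965: Sat ✓, 1966: Sun, 1967: Mon, 1968: Wed, 1969: Thu, 1970: Fri, 1971: Sat ✓, 1972: Mon, 1973: Tue, 1974: Wed, 1975: Thu
Saturdays: 1965, 1971.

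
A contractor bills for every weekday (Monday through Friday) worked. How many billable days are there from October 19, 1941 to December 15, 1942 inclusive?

302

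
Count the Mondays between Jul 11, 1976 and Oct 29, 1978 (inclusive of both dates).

120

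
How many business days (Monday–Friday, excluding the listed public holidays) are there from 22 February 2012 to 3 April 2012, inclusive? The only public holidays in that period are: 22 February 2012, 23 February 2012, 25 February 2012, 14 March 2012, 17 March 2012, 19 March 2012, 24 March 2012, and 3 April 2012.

22 February 2012 is a Wednesday.
From 22 February 2012 to 3 April 2012 is 42 days inclusive.
42 = 7 × 6, so the span is exactly 6 full weeks.
Each full week contributes 5 weekdays (Mon–Fri): 6 × 5 = 30.
Holidays: 22 February 2012 (Wed); 23 February 2012 (Thu); 25 February 2012 (Sat); 14 March 2012 (Wed); 17 March 2012 (Sat); 19 March 2012 (Mon); 24 March 2012 (Sat); 3 April 2012 (Tue).
5 of the 8 holidays fall on weekdays; the rest are weekends and were already excluded.
Business days: 30 − 5 = 25.

25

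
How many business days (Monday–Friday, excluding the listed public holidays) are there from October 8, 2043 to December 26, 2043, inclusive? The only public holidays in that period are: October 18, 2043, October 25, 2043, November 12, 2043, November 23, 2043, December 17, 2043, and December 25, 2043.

October 8, 2043 is a Thursday.
That's 80 days from start to end, counting both.
80 = 7 × 11 + 3, so there are 11 full weeks plus 3 extra days.
Each full week contributes 5 weekdays (Mon–Fri): 11 × 5 = 55.
The 3 extra days are Thu, Fri, Sat — 2 of them qualify.
Total: 55 + 2 = 57.
Holidays: October 18, 2043 (Sun); October 25, 2043 (Sun); November 12, 2043 (Thu); November 23, 2043 (Mon); December 17, 2043 (Thu); December 25, 2043 (Fri).
4 of the 6 holidays fall on weekdays; the rest are weekends and were already excluded.
Business days: 57 − 4 = 53.

53 business days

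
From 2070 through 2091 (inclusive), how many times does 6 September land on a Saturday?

Day of week of September 6 in each year:
2070: Sat ✓, 2071: Sun, 2072: Tue, 2073: Wed, 2074: Thu, 2075: Fri, 2076: Sun, 2077: Mon, 2078: Tue, 2079: Wed, 2080: Fri, 2081: Sat ✓, 2082: Sun, 2083: Mon, 2084: Wed, 2085: Thu, 2086: Fri, 2087: Sat ✓, 2088: Mon, 2089: Tue, 2090: Wed, 2091: Thu
Saturdays: 2070, 2081, 2087.

3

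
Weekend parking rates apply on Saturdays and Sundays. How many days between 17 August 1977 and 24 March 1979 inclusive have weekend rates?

17 August 1977 is a Wednesday.
From 17 August 1977 to 24 March 1979 is 585 days inclusive.
585 = 7 × 83 + 4, so there are 83 full weeks plus 4 extra days.
Each full week contributes 2 weekend days (Sat, Sun): 83 × 2 = 166.
The 4 extra days are Wed, Thu, Fri, Sat — 1 of them qualifies.
Total: 166 + 1 = 167.

167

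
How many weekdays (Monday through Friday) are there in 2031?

January 1, 2031 is a Wednesday.
From January 1, 2031 to December 31, 2031 is 365 days inclusive.
365 = 7 × 52 + 1, so there are 52 full weeks plus 1 extra day.
Each full week contributes 5 weekdays (Mon–Fri): 52 × 5 = 260.
The 1 extra day is Wednesday — 1 of them qualifies.
Total: 260 + 1 = 261.

261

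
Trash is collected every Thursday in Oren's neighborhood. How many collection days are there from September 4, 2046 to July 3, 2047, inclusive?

September 4, 2046 is a Tuesday.
That's 303 days from start to end, counting both.
303 = 7 × 43 + 2, so there are 43 full weeks plus 2 extra days.
Each full week contributes one Thursday: 43 so far.
The 2 extra days are Tue, Wed — none qualify.
Total: 43 + 0 = 43.

43 Thursdays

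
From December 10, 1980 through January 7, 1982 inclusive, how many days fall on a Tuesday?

56

December 10, 1980 is a Wednesday.
That's 394 days from start to end, counting both.
394 = 7 × 56 + 2, so there are 56 full weeks plus 2 extra days.
Each full week contributes one Tuesday: 56 so far.
The 2 extra days are Wednesday, Thursday — none qualify.
Total: 56 + 0 = 56.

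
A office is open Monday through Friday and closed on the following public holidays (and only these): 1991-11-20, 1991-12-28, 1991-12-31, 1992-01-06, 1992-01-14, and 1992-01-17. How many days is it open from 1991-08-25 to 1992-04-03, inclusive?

1991-08-25 is a Sunday.
From 1991-08-25 to 1992-04-03 is 223 days inclusive.
223 = 7 × 31 + 6, so there are 31 full weeks plus 6 extra days.
Each full week contributes 5 weekdays (Mon–Fri): 31 × 5 = 155.
The 6 extra days are Sun, Mon, Tue, Wed, Thu, Fri — 5 of them qualify.
Total: 155 + 5 = 160.
Holidays: 1991-11-20 (Wed); 1991-12-28 (Sat); 1991-12-31 (Tue); 1992-01-06 (Mon); 1992-01-14 (Tue); 1992-01-17 (Fri).
5 of the 6 holidays fall on weekdays; the rest are weekends and were already excluded.
Business days: 160 − 5 = 155.

155 working days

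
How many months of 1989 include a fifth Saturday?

A month has five Saturdays exactly when Saturday falls within its first (length − 28) days.
Jan: 31 days, starts Sun → 5 of Sun, Mon, Tue
Feb: 28 days, starts Wed → 5 of (none)
Mar: 31 days, starts Wed → 5 of Wed, Thu, Fri
Apr: 30 days, starts Sat → 5 of Sat, Sun ✓
May: 31 days, starts Mon → 5 of Mon, Tue, Wed
Jun: 30 days, starts Thu → 5 of Thu, Fri
Jul: 31 days, starts Sat → 5 of Sat, Sun, Mon ✓
Aug: 31 days, starts Tue → 5 of Tue, Wed, Thu
Sep: 30 days, starts Fri → 5 of Fri, Sat ✓
Oct: 31 days, starts Sun → 5 of Sun, Mon, Tue
Nov: 30 days, starts Wed → 5 of Wed, Thu
Dec: 31 days, starts Fri → 5 of Fri, Sat, Sun ✓
Months with five Saturdays: Apr, Jul, Sep, Dec.

4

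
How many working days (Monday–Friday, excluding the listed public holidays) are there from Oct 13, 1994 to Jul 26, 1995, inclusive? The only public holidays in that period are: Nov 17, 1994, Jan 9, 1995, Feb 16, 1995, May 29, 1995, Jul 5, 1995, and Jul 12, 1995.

Oct 13, 1994 is a Thursday.
That's 287 days from start to end, counting both.
287 = 7 × 41, so the span is exactly 41 full weeks.
Each full week contributes 5 weekdays (Mon–Fri): 41 × 5 = 205.
Holidays: Nov 17, 1994 (Thu); Jan 9, 1995 (Mon); Feb 16, 1995 (Thu); May 29, 1995 (Mon); Jul 5, 1995 (Wed); Jul 12, 1995 (Wed).
All 6 holidays fall on weekdays, so subtract 6.
Business days: 205 − 6 = 199.

199 working days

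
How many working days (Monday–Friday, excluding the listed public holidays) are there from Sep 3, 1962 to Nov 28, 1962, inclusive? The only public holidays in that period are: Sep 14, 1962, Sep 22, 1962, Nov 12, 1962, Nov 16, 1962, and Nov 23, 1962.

59

Sep 3, 1962 is a Monday.
The range spans 87 days (inclusive of both endpoints).
87 = 7 × 12 + 3, so there are 12 full weeks plus 3 extra days.
Each full week contributes 5 weekdays (Mon–Fri): 12 × 5 = 60.
The 3 extra days are Monday, Tuesday, Wednesday — 3 of them qualify.
Total: 60 + 3 = 63.
Holidays: Sep 14, 1962 (Fri); Sep 22, 1962 (Sat); Nov 12, 1962 (Mon); Nov 16, 1962 (Fri); Nov 23, 1962 (Fri).
4 of the 5 holidays fall on weekdays; the rest are weekends and were already excluded.
Business days: 63 − 4 = 59.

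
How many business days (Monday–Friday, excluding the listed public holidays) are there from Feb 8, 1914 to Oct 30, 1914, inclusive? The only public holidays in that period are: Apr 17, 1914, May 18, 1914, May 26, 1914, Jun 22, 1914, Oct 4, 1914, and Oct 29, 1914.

185

Feb 8, 1914 is a Sunday.
That's 265 days from start to end, counting both.
265 = 7 × 37 + 6, so there are 37 full weeks plus 6 extra days.
Each full week contributes 5 weekdays (Mon–Fri): 37 × 5 = 185.
The 6 extra days are Sun, Mon, Tue, Wed, Thu, Fri — 5 of them qualify.
Total: 185 + 5 = 190.
Holidays: Apr 17, 1914 (Fri); May 18, 1914 (Mon); May 26, 1914 (Tue); Jun 22, 1914 (Mon); Oct 4, 1914 (Sun); Oct 29, 1914 (Thu).
5 of the 6 holidays fall on weekdays; the rest are weekends and were already excluded.
Business days: 190 − 5 = 185.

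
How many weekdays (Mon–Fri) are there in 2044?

Jan 1, 2044 is a Friday.
The range spans 366 days (inclusive of both endpoints).
366 = 7 × 52 + 2, so there are 52 full weeks plus 2 extra days.
Each full week contributes 5 weekdays (Mon–Fri): 52 × 5 = 260.
The 2 extra days are Fri, Sat — 1 of them qualifies.
Total: 260 + 1 = 261.

261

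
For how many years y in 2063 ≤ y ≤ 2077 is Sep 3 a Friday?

Day of week of September 3 in each year:
2063: Mon, 2064: Wed, 2065: Thu, 2066: Fri ✓, 2067: Sat, 2068: Mon, 2069: Tue, 2070: Wed, 2071: Thu, 2072: Sat, 2073: Sun, 2074: Mon, 2075: Tue, 2076: Thu, 2077: Fri ✓
Fridays: 2066, 2077.

2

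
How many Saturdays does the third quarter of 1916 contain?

July 1, 1916 is a Saturday.
The range spans 92 days (inclusive of both endpoints).
92 = 7 × 13 + 1, so there are 13 full weeks plus 1 extra day.
Each full week contributes one Saturday: 13 so far.
The 1 extra day is Sat — 1 of them qualifies.
Total: 13 + 1 = 14.

14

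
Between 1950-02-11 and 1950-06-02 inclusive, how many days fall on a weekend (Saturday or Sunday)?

1950-02-11 is a Saturday.
That's 112 days from start to end, counting both.
112 = 7 × 16, so the span is exactly 16 full weeks.
Each full week contributes 2 weekend days (Sat, Sun): 16 × 2 = 32.

32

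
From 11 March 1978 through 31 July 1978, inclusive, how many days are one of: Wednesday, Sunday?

11 March 1978 is a Saturday.
That's 143 days from start to end, counting both.
143 = 7 × 20 + 3, so there are 20 full weeks plus 3 extra days.
Each full week contributes 2 days from the set (Wed, Sun): 20 × 2 = 40.
The 3 extra days are Sat, Sun, Mon — 1 of them qualifies.
Total: 40 + 1 = 41.

41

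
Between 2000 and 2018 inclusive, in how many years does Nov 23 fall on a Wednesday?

3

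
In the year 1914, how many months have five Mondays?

4

A month has five Mondays exactly when Monday falls within its first (length − 28) days.
Jan: 31 days, starts Thu → 5 of Thu, Fri, Sat
Feb: 28 days, starts Sun → 5 of (none)
Mar: 31 days, starts Sun → 5 of Sun, Mon, Tue ✓
Apr: 30 days, starts Wed → 5 of Wed, Thu
May: 31 days, starts Fri → 5 of Fri, Sat, Sun
Jun: 30 days, starts Mon → 5 of Mon, Tue ✓
Jul: 31 days, starts Wed → 5 of Wed, Thu, Fri
Aug: 31 days, starts Sat → 5 of Sat, Sun, Mon ✓
Sep: 30 days, starts Tue → 5 of Tue, Wed
Oct: 31 days, starts Thu → 5 of Thu, Fri, Sat
Nov: 30 days, starts Sun → 5 of Sun, Mon ✓
Dec: 31 days, starts Tue → 5 of Tue, Wed, Thu
Months with five Mondays: Mar, Jun, Aug, Nov.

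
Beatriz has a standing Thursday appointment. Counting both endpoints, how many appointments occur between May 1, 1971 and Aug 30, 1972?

69 Thursdays

May 1, 1971 is a Saturday.
From May 1, 1971 to Aug 30, 1972 is 488 days inclusive.
488 = 7 × 69 + 5, so there are 69 full weeks plus 5 extra days.
Each full week contributes one Thursday: 69 so far.
The 5 extra days are Saturday, Sunday, Monday, Tuesday, Wednesday — none qualify.
Total: 69 + 0 = 69.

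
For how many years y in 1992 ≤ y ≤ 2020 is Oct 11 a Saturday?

Day of week of October 11 in each year:
1992: Sun, 1993: Mon, 1994: Tue, 1995: Wed, 1996: Fri, 1997: Sat ✓, 1998: Sun, 1999: Mon, 2000: Wed, 2001: Thu, 2002: Fri, 2003: Sat ✓, 2004: Mon, 2005: Tue, 2006: Wed, 2007: Thu, 2008: Sat ✓, 2009: Sun, 2010: Mon, 2011: Tue, 2012: Thu, 2013: Fri, 2014: Sat ✓, 2015: Sun, 2016: Tue, 2017: Wed, 2018: Thu, 2019: Fri, 2020: Sun
Saturdays: 1997, 2003, 2008, 2014.

4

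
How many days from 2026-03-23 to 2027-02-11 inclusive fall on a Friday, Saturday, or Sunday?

2026-03-23 is a Monday.
The range spans 326 days (inclusive of both endpoints).
326 = 7 × 46 + 4, so there are 46 full weeks plus 4 extra days.
Each full week contributes 3 days from the set (Fri, Sat, Sun): 46 × 3 = 138.
The 4 extra days are Monday, Tuesday, Wednesday, Thursday — none qualify.
Total: 138 + 0 = 138.

138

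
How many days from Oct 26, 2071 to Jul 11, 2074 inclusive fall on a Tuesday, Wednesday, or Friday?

425

Oct 26, 2071 is a Monday.
From Oct 26, 2071 to Jul 11, 2074 is 990 days inclusive.
990 = 7 × 141 + 3, so there are 141 full weeks plus 3 extra days.
Each full week contributes 3 days from the set (Tue, Wed, Fri): 141 × 3 = 423.
The 3 extra days are Monday, Tuesday, Wednesday — 2 of them qualify.
Total: 423 + 2 = 425.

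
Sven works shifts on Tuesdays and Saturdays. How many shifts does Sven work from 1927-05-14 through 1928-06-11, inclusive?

113

1927-05-14 is a Saturday.
The range spans 395 days (inclusive of both endpoints).
395 = 7 × 56 + 3, so there are 56 full weeks plus 3 extra days.
Each full week contributes 2 days from the set (Tue, Sat): 56 × 2 = 112.
The 3 extra days are Sat, Sun, Mon — 1 of them qualifies.
Total: 112 + 1 = 113.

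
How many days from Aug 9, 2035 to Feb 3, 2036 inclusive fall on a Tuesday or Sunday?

51

Aug 9, 2035 is a Thursday.
From Aug 9, 2035 to Feb 3, 2036 is 179 days inclusive.
179 = 7 × 25 + 4, so there are 25 full weeks plus 4 extra days.
Each full week contributes 2 days from the set (Tue, Sun): 25 × 2 = 50.
The 4 extra days are Thu, Fri, Sat, Sun — 1 of them qualifies.
Total: 50 + 1 = 51.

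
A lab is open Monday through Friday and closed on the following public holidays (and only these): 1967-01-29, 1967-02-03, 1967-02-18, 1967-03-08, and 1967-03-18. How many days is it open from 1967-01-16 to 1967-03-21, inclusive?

45

1967-01-16 is a Monday.
That's 65 days from start to end, counting both.
65 = 7 × 9 + 2, so there are 9 full weeks plus 2 extra days.
Each full week contributes 5 weekdays (Mon–Fri): 9 × 5 = 45.
The 2 extra days are Monday, Tuesday — 2 of them qualify.
Total: 45 + 2 = 47.
Holidays: 1967-01-29 (Sun); 1967-02-03 (Fri); 1967-02-18 (Sat); 1967-03-08 (Wed); 1967-03-18 (Sat).
2 of the 5 holidays fall on weekdays; the rest are weekends and were already excluded.
Business days: 47 − 2 = 45.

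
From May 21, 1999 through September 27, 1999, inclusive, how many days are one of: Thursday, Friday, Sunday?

May 21, 1999 is a Friday.
From May 21, 1999 to September 27, 1999 is 130 days inclusive.
130 = 7 × 18 + 4, so there are 18 full weeks plus 4 extra days.
Each full week contributes 3 days from the set (Thu, Fri, Sun): 18 × 3 = 54.
The 4 extra days are Friday, Saturday, Sunday, Monday — 2 of them qualify.
Total: 54 + 2 = 56.

56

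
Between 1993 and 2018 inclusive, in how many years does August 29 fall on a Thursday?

3

Day of week of August 29 in each year:
1993: Sun, 1994: Mon, 1995: Tue, 1996: Thu ✓, 1997: Fri, 1998: Sat, 1999: Sun, 2000: Tue, 2001: Wed, 2002: Thu ✓, 2003: Fri, 2004: Sun, 2005: Mon, 2006: Tue, 2007: Wed, 2008: Fri, 2009: Sat, 2010: Sun, 2011: Mon, 2012: Wed, 2013: Thu ✓, 2014: Fri, 2015: Sat, 2016: Mon, 2017: Tue, 2018: Wed
Thursdays: 1996, 2002, 2013.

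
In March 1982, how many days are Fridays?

4

March 1, 1982 is a Monday.
That's 31 days from start to end, counting both.
31 = 7 × 4 + 3, so there are 4 full weeks plus 3 extra days.
Each full week contributes one Friday: 4 so far.
The 3 extra days are Mon, Tue, Wed — none qualify.
Total: 4 + 0 = 4.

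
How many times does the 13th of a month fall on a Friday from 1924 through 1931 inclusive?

15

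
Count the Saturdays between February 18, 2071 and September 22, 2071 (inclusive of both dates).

February 18, 2071 is a Wednesday.
The range spans 217 days (inclusive of both endpoints).
217 = 7 × 31, so the span is exactly 31 full weeks.
Each full week contributes one Saturday: 31 so far.

31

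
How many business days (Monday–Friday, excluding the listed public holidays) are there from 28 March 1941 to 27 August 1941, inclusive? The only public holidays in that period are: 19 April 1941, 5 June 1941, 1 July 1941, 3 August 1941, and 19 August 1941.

28 March 1941 is a Friday.
From 28 March 1941 to 27 August 1941 is 153 days inclusive.
153 = 7 × 21 + 6, so there are 21 full weeks plus 6 extra days.
Each full week contributes 5 weekdays (Mon–Fri): 21 × 5 = 105.
The 6 extra days are Friday, Saturday, Sunday, Monday, Tuesday, Wednesday — 4 of them qualify.
Total: 105 + 4 = 109.
Holidays: 19 April 1941 (Sat); 5 June 1941 (Thu); 1 July 1941 (Tue); 3 August 1941 (Sun); 19 August 1941 (Tue).
3 of the 5 holidays fall on weekdays; the rest are weekends and were already excluded.
Business days: 109 − 3 = 106.

106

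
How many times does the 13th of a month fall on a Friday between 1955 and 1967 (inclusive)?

Friday-the-13ths by year:
1955: May
1956: Jan, Apr, Jul
1957: Sep, Dec
1958: Jun
1959: Feb, Mar, Nov
1960: May
1961: Jan, Oct
1962: Apr, Jul
1963: Sep, Dec
1964: Mar, Nov
1965: Aug
1966: May
1967: Jan, Oct

23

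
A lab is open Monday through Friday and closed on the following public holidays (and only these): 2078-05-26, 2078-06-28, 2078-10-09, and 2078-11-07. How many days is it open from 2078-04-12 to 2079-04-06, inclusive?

255 working days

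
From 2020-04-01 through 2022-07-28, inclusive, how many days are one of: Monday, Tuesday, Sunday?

363

2020-04-01 is a Wednesday.
From 2020-04-01 to 2022-07-28 is 849 days inclusive.
849 = 7 × 121 + 2, so there are 121 full weeks plus 2 extra days.
Each full week contributes 3 days from the set (Mon, Tue, Sun): 121 × 3 = 363.
The 2 extra days are Wednesday, Thursday — none qualify.
Total: 363 + 0 = 363.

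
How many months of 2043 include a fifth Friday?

4

A month has five Fridays exactly when Friday falls within its first (length − 28) days.
Jan: 31 days, starts Thu → 5 of Thu, Fri, Sat ✓
Feb: 28 days, starts Sun → 5 of (none)
Mar: 31 days, starts Sun → 5 of Sun, Mon, Tue
Apr: 30 days, starts Wed → 5 of Wed, Thu
May: 31 days, starts Fri → 5 of Fri, Sat, Sun ✓
Jun: 30 days, starts Mon → 5 of Mon, Tue
Jul: 31 days, starts Wed → 5 of Wed, Thu, Fri ✓
Aug: 31 days, starts Sat → 5 of Sat, Sun, Mon
Sep: 30 days, starts Tue → 5 of Tue, Wed
Oct: 31 days, starts Thu → 5 of Thu, Fri, Sat ✓
Nov: 30 days, starts Sun → 5 of Sun, Mon
Dec: 31 days, starts Tue → 5 of Tue, Wed, Thu
Months with five Fridays: Jan, May, Jul, Oct.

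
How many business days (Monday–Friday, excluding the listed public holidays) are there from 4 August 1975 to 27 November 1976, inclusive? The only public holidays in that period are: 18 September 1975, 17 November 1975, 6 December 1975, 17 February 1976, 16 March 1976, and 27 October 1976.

4 August 1975 is a Monday.
That's 482 days from start to end, counting both.
482 = 7 × 68 + 6, so there are 68 full weeks plus 6 extra days.
Each full week contributes 5 weekdays (Mon–Fri): 68 × 5 = 340.
The 6 extra days are Monday, Tuesday, Wednesday, Thursday, Friday, Saturday — 5 of them qualify.
Total: 340 + 5 = 345.
Holidays: 18 September 1975 (Thu); 17 November 1975 (Mon); 6 December 1975 (Sat); 17 February 1976 (Tue); 16 March 1976 (Tue); 27 October 1976 (Wed).
5 of the 6 holidays fall on weekdays; the rest are weekends and were already excluded.
Business days: 345 − 5 = 340.

340 business days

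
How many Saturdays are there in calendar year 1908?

Jan 1, 1908 is a Wednesday.
From Jan 1, 1908 to Dec 31, 1908 is 366 days inclusive.
366 = 7 × 52 + 2, so there are 52 full weeks plus 2 extra days.
Each full week contributes one Saturday: 52 so far.
The 2 extra days are Wednesday, Thursday — none qualify.
Total: 52 + 0 = 52.

52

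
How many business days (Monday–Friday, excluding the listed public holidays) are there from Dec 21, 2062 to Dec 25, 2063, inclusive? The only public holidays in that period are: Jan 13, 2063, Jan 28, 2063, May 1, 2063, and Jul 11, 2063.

262

Dec 21, 2062 is a Thursday.
That's 370 days from start to end, counting both.
370 = 7 × 52 + 6, so there are 52 full weeks plus 6 extra days.
Each full week contributes 5 weekdays (Mon–Fri): 52 × 5 = 260.
The 6 extra days are Thu, Fri, Sat, Sun, Mon, Tue — 4 of them qualify.
Total: 260 + 4 = 264.
Holidays: Jan 13, 2063 (Sat); Jan 28, 2063 (Sun); May 1, 2063 (Tue); Jul 11, 2063 (Wed).
2 of the 4 holidays fall on weekdays; the rest are weekends and were already excluded.
Business days: 264 − 2 = 262.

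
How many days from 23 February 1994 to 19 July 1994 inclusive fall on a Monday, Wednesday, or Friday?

63

23 February 1994 is a Wednesday.
That's 147 days from start to end, counting both.
147 = 7 × 21, so the span is exactly 21 full weeks.
Each full week contributes 3 days from the set (Mon, Wed, Fri): 21 × 3 = 63.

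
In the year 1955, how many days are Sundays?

52

1955-01-01 is a Saturday.
That's 365 days from start to end, counting both.
365 = 7 × 52 + 1, so there are 52 full weeks plus 1 extra day.
Each full week contributes one Sunday: 52 so far.
The 1 extra day is Saturday — none qualify.
Total: 52 + 0 = 52.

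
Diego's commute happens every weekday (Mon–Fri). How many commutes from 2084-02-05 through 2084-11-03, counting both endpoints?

2084-02-05 is a Saturday.
From 2084-02-05 to 2084-11-03 is 273 days inclusive.
273 = 7 × 39, so the span is exactly 39 full weeks.
Each full week contributes 5 weekdays (Mon–Fri): 39 × 5 = 195.
Total: 195.

195 weekdays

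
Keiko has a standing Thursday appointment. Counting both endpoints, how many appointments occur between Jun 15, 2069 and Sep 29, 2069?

Jun 15, 2069 is a Saturday.
The range spans 107 days (inclusive of both endpoints).
107 = 7 × 15 + 2, so there are 15 full weeks plus 2 extra days.
Each full week contributes one Thursday: 15 so far.
The 2 extra days are Sat, Sun — none qualify.
Total: 15 + 0 = 15.

15 Thursdays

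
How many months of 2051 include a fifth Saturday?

4

A month has five Saturdays exactly when Saturday falls within its first (length − 28) days.
Jan: 31 days, starts Sun → 5 of Sun, Mon, Tue
Feb: 28 days, starts Wed → 5 of (none)
Mar: 31 days, starts Wed → 5 of Wed, Thu, Fri
Apr: 30 days, starts Sat → 5 of Sat, Sun ✓
May: 31 days, starts Mon → 5 of Mon, Tue, Wed
Jun: 30 days, starts Thu → 5 of Thu, Fri
Jul: 31 days, starts Sat → 5 of Sat, Sun, Mon ✓
Aug: 31 days, starts Tue → 5 of Tue, Wed, Thu
Sep: 30 days, starts Fri → 5 of Fri, Sat ✓
Oct: 31 days, starts Sun → 5 of Sun, Mon, Tue
Nov: 30 days, starts Wed → 5 of Wed, Thu
Dec: 31 days, starts Fri → 5 of Fri, Sat, Sun ✓
Months with five Saturdays: Apr, Jul, Sep, Dec.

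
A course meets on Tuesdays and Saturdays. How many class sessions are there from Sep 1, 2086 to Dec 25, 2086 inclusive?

Sep 1, 2086 is a Sunday.
The range spans 116 days (inclusive of both endpoints).
116 = 7 × 16 + 4, so there are 16 full weeks plus 4 extra days.
Each full week contributes 2 days from the set (Tue, Sat): 16 × 2 = 32.
The 4 extra days are Sunday, Monday, Tuesday, Wednesday — 1 of them qualifies.
Total: 32 + 1 = 33.

33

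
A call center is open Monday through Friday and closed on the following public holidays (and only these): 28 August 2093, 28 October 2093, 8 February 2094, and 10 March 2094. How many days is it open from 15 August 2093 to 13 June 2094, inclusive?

211 working days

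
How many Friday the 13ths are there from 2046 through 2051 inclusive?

10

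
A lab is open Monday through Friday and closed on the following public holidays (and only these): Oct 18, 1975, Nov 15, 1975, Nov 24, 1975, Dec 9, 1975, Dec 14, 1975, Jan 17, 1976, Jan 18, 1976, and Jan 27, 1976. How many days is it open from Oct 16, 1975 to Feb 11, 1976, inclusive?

Oct 16, 1975 is a Thursday.
The range spans 119 days (inclusive of both endpoints).
119 = 7 × 17, so the span is exactly 17 full weeks.
Each full week contributes 5 weekdays (Mon–Fri): 17 × 5 = 85.
Holidays: Oct 18, 1975 (Sat); Nov 15, 1975 (Sat); Nov 24, 1975 (Mon); Dec 9, 1975 (Tue); Dec 14, 1975 (Sun); Jan 17, 1976 (Sat); Jan 18, 1976 (Sun); Jan 27, 1976 (Tue).
3 of the 8 holidays fall on weekdays; the rest are weekends and were already excluded.
Business days: 85 − 3 = 82.

82 working days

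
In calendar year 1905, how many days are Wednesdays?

1 January 1905 is a Sunday.
That's 365 days from start to end, counting both.
365 = 7 × 52 + 1, so there are 52 full weeks plus 1 extra day.
Each full week contributes one Wednesday: 52 so far.
The 1 extra day is Sun — none qualify.
Total: 52 + 0 = 52.

52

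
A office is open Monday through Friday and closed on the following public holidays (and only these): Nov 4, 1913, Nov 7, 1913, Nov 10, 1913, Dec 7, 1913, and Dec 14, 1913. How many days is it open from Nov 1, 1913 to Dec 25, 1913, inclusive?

36 business days

Nov 1, 1913 is a Saturday.
From Nov 1, 1913 to Dec 25, 1913 is 55 days inclusive.
55 = 7 × 7 + 6, so there are 7 full weeks plus 6 extra days.
Each full week contributes 5 weekdays (Mon–Fri): 7 × 5 = 35.
The 6 extra days are Saturday, Sunday, Monday, Tuesday, Wednesday, Thursday — 4 of them qualify.
Total: 35 + 4 = 39.
Holidays: Nov 4, 1913 (Tue); Nov 7, 1913 (Fri); Nov 10, 1913 (Mon); Dec 7, 1913 (Sun); Dec 14, 1913 (Sun).
3 of the 5 holidays fall on weekdays; the rest are weekends and were already excluded.
Business days: 39 − 3 = 36.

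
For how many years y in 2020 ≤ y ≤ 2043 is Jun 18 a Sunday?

3

Day of week of June 18 in each year:
2020: Thu, 2021: Fri, 2022: Sat, 2023: Sun ✓, 2024: Tue, 2025: Wed, 2026: Thu, 2027: Fri, 2028: Sun ✓, 2029: Mon, 2030: Tue, 2031: Wed, 2032: Fri, 2033: Sat, 2034: Sun ✓, 2035: Mon, 2036: Wed, 2037: Thu, 2038: Fri, 2039: Sat, 2040: Mon, 2041: Tue, 2042: Wed, 2043: Thu
Sundays: 2023, 2028, 2034.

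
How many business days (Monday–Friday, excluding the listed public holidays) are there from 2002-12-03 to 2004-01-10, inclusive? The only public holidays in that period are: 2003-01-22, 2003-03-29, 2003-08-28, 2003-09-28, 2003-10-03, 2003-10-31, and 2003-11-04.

2002-12-03 is a Tuesday.
From 2002-12-03 to 2004-01-10 is 404 days inclusive.
404 = 7 × 57 + 5, so there are 57 full weeks plus 5 extra days.
Each full week contributes 5 weekdays (Mon–Fri): 57 × 5 = 285.
The 5 extra days are Tue, Wed, Thu, Fri, Sat — 4 of them qualify.
Total: 285 + 4 = 289.
Holidays: 2003-01-22 (Wed); 2003-03-29 (Sat); 2003-08-28 (Thu); 2003-09-28 (Sun); 2003-10-03 (Fri); 2003-10-31 (Fri); 2003-11-04 (Tue).
5 of the 7 holidays fall on weekdays; the rest are weekends and were already excluded.
Business days: 289 − 5 = 284.

284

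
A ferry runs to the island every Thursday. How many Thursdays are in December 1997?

Dec 1, 1997 is a Monday.
The range spans 31 days (inclusive of both endpoints).
31 = 7 × 4 + 3, so there are 4 full weeks plus 3 extra days.
Each full week contributes one Thursday: 4 so far.
The 3 extra days are Monday, Tuesday, Wednesday — none qualify.
Total: 4 + 0 = 4.

4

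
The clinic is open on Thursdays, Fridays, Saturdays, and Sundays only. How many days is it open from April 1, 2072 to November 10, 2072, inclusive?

April 1, 2072 is a Friday.
From April 1, 2072 to November 10, 2072 is 224 days inclusive.
224 = 7 × 32, so the span is exactly 32 full weeks.
Each full week contributes 4 days from the set (Thu, Fri, Sat, Sun): 32 × 4 = 128.

128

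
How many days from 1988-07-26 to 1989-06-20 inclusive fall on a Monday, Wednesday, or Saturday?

141

1988-07-26 is a Tuesday.
That's 330 days from start to end, counting both.
330 = 7 × 47 + 1, so there are 47 full weeks plus 1 extra day.
Each full week contributes 3 days from the set (Mon, Wed, Sat): 47 × 3 = 141.
The 1 extra day is Tuesday — none qualify.
Total: 141 + 0 = 141.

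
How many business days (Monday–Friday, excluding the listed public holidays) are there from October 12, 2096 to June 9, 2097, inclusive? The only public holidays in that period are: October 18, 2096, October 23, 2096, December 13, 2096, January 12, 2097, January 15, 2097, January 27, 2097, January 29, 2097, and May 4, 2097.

October 12, 2096 is a Friday.
That's 241 days from start to end, counting both.
241 = 7 × 34 + 3, so there are 34 full weeks plus 3 extra days.
Each full week contributes 5 weekdays (Mon–Fri): 34 × 5 = 170.
The 3 extra days are Fri, Sat, Sun — 1 of them qualifies.
Total: 170 + 1 = 171.
Holidays: October 18, 2096 (Thu); October 23, 2096 (Tue); December 13, 2096 (Thu); January 12, 2097 (Sat); January 15, 2097 (Tue); January 27, 2097 (Sun); January 29, 2097 (Tue); May 4, 2097 (Sat).
5 of the 8 holidays fall on weekdays; the rest are weekends and were already excluded.
Business days: 171 − 5 = 166.

166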